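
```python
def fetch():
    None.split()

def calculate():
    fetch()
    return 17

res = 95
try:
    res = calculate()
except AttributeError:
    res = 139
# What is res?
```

Step-by-step execution trace:
1. res starts at 95.
2. try: `calculate()` calls `fetch()`.
3. `fetch()` evaluates `None.split()`, which raises AttributeError; it propagates through calculate (uncaught).
4. `return 17` in calculate is not reached; the assignment to res does not complete.
5. `except AttributeError` matches → res = 139.
Result: 139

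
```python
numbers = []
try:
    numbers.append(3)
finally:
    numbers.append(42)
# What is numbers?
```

Step-by-step execution trace:
1. try: `numbers.append(3)` → numbers = [3].
2. The try body completes without raising.
3. finally always runs: `numbers.append(42)` → numbers = [3, 42].
Result: [3, 42]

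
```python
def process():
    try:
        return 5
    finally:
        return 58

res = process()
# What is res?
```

Step-by-step execution trace:
1. `process()` enters try: `return 5` sets pending return value 5.
2. Before returning, `finally: return 58` runs and overrides the pending return.
3. process() returns 58 → res = 58.
Result: 58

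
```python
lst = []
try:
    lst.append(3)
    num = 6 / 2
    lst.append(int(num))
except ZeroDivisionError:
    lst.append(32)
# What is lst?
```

Step-by-step execution trace:
1. try: `lst.append(3)` → lst = [3].
2. `num = 6 / 2` → num = 3.0. No exception raised.
3. `lst.append(int(num))` → lst = [3, 3].
4. `except ZeroDivisionError` is skipped (no exception was raised).
Result: [3, 3]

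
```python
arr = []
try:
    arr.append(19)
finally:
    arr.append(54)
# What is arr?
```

Step-by-step execution trace:
1. try: `arr.append(19)` → arr = [19].
2. The try body completes without raising.
3. finally always runs: `arr.append(54)` → arr = [19, 54].
Result: [19, 54]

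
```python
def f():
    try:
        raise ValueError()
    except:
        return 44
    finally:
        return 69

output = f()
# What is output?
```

Step-by-step execution trace:
1. `f()` enters try: `raise ValueError()` raises ValueError.
2. bare `except` matches → `return 44` sets pending return value 44.
3. Before returning, `finally: return 69` runs and overrides the pending return.
4. f() returns 69 → output = 69.
Result: 69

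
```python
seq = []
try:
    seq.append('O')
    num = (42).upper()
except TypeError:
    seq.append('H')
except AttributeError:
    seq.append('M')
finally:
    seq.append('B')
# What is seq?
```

Step-by-step execution trace:
1. try: `seq.append('O')` → seq = ['O'].
2. `num = (42).upper()` raises AttributeError.
3. `except TypeError` does not match AttributeError; skipped.
4. `except AttributeError` matches → `seq.append('M')` → seq = ['O', 'M'].
5. finally always runs: `seq.append('B')` → seq = ['O', 'M', 'B'].
Result: ['O', 'M', 'B']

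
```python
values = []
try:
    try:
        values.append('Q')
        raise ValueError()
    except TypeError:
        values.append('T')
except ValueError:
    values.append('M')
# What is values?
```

Step-by-step execution trace:
1. Inner try: `values.append('Q')` → values = ['Q'].
2. `raise ValueError()` raises ValueError.
3. Inner `except TypeError` does not match ValueError; exception propagates to outer try.
4. Outer `except ValueError` matches → `values.append('M')` → values = ['Q', 'M'].
Result: ['Q', 'M']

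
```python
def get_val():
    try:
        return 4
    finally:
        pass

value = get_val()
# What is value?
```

Step-by-step execution trace:
1. `get_val()` enters try: `return 4` sets pending return value 4.
2. Before returning, `finally: pass` runs (no effect).
3. get_val() returns 4 → value = 4.
Result: 4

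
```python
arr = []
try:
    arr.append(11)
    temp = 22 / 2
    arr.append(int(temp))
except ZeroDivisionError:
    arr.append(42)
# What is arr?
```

Step-by-step execution trace:
1. try: `arr.append(11)` → arr = [11].
2. `temp = 22 / 2` → temp = 11.0. No exception raised.
3. `arr.append(int(temp))` → arr = [11, 11].
4. `except ZeroDivisionError` is skipped (no exception was raised).
Result: [11, 11]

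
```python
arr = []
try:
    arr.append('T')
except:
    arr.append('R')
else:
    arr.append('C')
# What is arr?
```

Step-by-step execution trace:
1. try: `arr.append('T')` → arr = ['T']. No exception raised.
2. `except` is skipped.
3. `else` runs (try completed without exception): `arr.append('C')` → arr = ['T', 'C'].
Result: ['T', 'C']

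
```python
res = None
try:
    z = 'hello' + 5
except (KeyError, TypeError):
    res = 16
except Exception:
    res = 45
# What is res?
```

Step-by-step execution trace:
1. `z = 'hello' + 5` raises TypeError.
2. `except (KeyError, TypeError)` matches (TypeError is in the tuple) → res = 16.
3. `except Exception` is not reached.
Result: 16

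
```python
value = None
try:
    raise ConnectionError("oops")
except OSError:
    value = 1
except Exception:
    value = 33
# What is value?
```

Step-by-step execution trace:
1. `raise ConnectionError(...)` raises ConnectionError.
2. `except OSError` matches (ConnectionError is a subclass of OSError) → value = 1.
3. `except Exception` is not reached.
Result: 1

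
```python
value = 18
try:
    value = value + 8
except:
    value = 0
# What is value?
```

Step-by-step execution trace:
1. value starts at 18.
2. try: `value = value + 8` → value = 26. No exception raised.
3. `except` is skipped.
Result: 26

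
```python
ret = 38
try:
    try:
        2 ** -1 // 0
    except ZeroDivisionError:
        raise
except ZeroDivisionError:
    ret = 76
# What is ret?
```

Step-by-step execution trace:
1. Inner try: `2 ** -1 // 0` raises ZeroDivisionError.
2. Inner `except ZeroDivisionError` matches; bare `raise` re-raises the same ZeroDivisionError.
3. Outer `except ZeroDivisionError` matches → ret = 76.
Result: 76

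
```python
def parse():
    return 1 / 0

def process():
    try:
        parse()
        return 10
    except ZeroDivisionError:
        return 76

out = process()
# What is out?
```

Step-by-step execution trace:
1. `process()` calls `parse()`.
2. `parse()` evaluates `1 / 0`, which raises ZeroDivisionError; it propagates to the caller.
3. `return 10` is not reached.
4. `except ZeroDivisionError` in process matches → returns 76.
5. out = 76.
Result: 76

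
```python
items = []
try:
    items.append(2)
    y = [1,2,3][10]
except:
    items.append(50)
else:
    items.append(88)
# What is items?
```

Step-by-step execution trace:
1. try: `items.append(2)` → items = [2].
2. `y = [1,2,3][10]` raises IndexError.
3. bare `except` matches → `items.append(50)` → items = [2, 50].
4. `else` is skipped (an exception was raised).
Result: [2, 50]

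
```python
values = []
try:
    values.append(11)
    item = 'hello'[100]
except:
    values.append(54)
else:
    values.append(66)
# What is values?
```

Step-by-step execution trace:
1. try: `values.append(11)` → values = [11].
2. `item = 'hello'[100]` raises IndexError.
3. bare `except` matches → `values.append(54)` → values = [11, 54].
4. `else` is skipped (an exception was raised).
Result: [11, 54]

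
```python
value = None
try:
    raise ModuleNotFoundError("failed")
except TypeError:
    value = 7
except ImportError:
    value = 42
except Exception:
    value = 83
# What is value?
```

Step-by-step execution trace:
1. `raise ModuleNotFoundError(...)` raises ModuleNotFoundError.
2. `except TypeError` does not match (ModuleNotFoundError is not a subclass of TypeError); skipped.
3. `except ImportError` matches (ModuleNotFoundError is a subclass of ImportError) → value = 42.
4. `except Exception` is not reached.
Result: 42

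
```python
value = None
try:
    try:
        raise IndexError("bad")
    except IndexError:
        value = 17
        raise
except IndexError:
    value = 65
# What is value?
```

Step-by-step execution trace:
1. Inner try: `raise IndexError("bad")` raises IndexError.
2. Inner `except IndexError` matches → value = 17.
3. bare `raise` re-raises the same IndexError.
4. Outer `except IndexError` matches → value = 65.
Result: 65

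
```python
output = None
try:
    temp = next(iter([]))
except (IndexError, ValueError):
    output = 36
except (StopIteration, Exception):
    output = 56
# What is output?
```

Step-by-step execution trace:
1. `temp = next(iter([]))` raises StopIteration.
2. `except (IndexError, ValueError)` does not match StopIteration; skipped.
3. `except (StopIteration, Exception)` matches (StopIteration is in the tuple) → output = 56.
Result: 56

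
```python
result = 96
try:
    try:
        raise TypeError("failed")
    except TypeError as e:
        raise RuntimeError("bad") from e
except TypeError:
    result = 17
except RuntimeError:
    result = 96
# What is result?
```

Step-by-step execution trace:
1. Inner try raises TypeError; inner `except TypeError as e` catches it.
2. `raise RuntimeError(...) from e` raises RuntimeError (TypeError is attached as __cause__, but only RuntimeError is active).
3. Outer `except TypeError` does not match RuntimeError; skipped.
4. Outer `except RuntimeError` matches → result = 96.
Result: 96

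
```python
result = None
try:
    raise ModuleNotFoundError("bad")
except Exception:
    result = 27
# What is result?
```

Step-by-step execution trace:
1. `raise ModuleNotFoundError(...)` raises ModuleNotFoundError.
2. `except Exception` matches (ModuleNotFoundError is a subclass of Exception) → result = 27.
Result: 27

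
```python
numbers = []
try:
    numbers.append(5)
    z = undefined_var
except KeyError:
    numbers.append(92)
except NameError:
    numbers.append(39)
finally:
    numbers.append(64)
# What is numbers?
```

Step-by-step execution trace:
1. try: `numbers.append(5)` → numbers = [5].
2. `z = undefined_var` raises NameError.
3. `except KeyError` does not match NameError; skipped.
4. `except NameError` matches → `numbers.append(39)` → numbers = [5, 39].
5. finally always runs: `numbers.append(64)` → numbers = [5, 39, 64].
Result: [5, 39, 64]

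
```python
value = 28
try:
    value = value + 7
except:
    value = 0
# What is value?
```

Step-by-step execution trace:
1. value starts at 28.
2. try: `value = value + 7` → value = 35. No exception raised.
3. `except` is skipped.
Result: 35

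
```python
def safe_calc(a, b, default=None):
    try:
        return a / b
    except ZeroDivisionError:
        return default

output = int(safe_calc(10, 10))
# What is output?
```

Step-by-step execution trace:
1. `safe_calc(10, 10)` enters try: `return 10 / 10` → returns 1.0. No exception raised.
2. `except ZeroDivisionError` is skipped.
3. `int(1.0)` → 1 → output = 1.
Result: 1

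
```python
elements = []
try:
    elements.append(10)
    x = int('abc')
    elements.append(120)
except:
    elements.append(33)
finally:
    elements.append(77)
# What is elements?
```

Step-by-step execution trace:
1. try: `elements.append(10)` → elements = [10].
2. `x = int('abc')` raises ValueError; `elements.append(120)` is not reached.
3. bare `except` matches → `elements.append(33)` → elements = [10, 33].
4. finally always runs: `elements.append(77)` → elements = [10, 33, 77].
Result: [10, 33, 77]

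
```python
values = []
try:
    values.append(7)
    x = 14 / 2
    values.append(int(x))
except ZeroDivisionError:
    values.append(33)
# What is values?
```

Step-by-step execution trace:
1. try: `values.append(7)` → values = [7].
2. `x = 14 / 2` → x = 7.0. No exception raised.
3. `values.append(int(x))` → values = [7, 7].
4. `except ZeroDivisionError` is skipped (no exception was raised).
Result: [7, 7]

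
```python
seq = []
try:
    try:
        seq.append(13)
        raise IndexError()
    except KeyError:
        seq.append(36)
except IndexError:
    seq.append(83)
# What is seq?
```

Step-by-step execution trace:
1. Inner try: `seq.append(13)` → seq = [13].
2. `raise IndexError()` raises IndexError.
3. Inner `except KeyError` does not match IndexError; exception propagates to outer try.
4. Outer `except IndexError` matches → `seq.append(83)` → seq = [13, 83].
Result: [13, 83]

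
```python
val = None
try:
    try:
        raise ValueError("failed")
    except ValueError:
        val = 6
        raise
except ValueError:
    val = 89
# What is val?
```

Step-by-step execution trace:
1. Inner try: `raise ValueError("failed")` raises ValueError.
2. Inner `except ValueError` matches → val = 6.
3. bare `raise` re-raises the same ValueError.
4. Outer `except ValueError` matches → val = 89.
Result: 89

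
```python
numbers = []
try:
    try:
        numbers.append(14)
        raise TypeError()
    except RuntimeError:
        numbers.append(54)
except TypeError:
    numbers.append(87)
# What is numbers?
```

Step-by-step execution trace:
1. Inner try: `numbers.append(14)` → numbers = [14].
2. `raise TypeError()` raises TypeError.
3. Inner `except RuntimeError` does not match TypeError; exception propagates to outer try.
4. Outer `except TypeError` matches → `numbers.append(87)` → numbers = [14, 87].
Result: [14, 87]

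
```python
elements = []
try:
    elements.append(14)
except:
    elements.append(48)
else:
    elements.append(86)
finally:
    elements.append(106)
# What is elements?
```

Step-by-step execution trace:
1. try: `elements.append(14)` → elements = [14]. No exception raised.
2. `except` is skipped.
3. `else` runs: `elements.append(86)` → elements = [14, 86].
4. `finally` always runs: `elements.append(106)` → elements = [14, 86, 106].
Result: [14, 86, 106]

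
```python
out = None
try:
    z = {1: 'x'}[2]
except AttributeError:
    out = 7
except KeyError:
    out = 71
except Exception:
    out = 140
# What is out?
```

Step-by-step execution trace:
1. `z = {1: 'x'}[2]` raises KeyError.
2. `except AttributeError` does not match KeyError; skipped.
3. `except KeyError` matches → out = 71.
4. Remaining except clauses are skipped.
Result: 71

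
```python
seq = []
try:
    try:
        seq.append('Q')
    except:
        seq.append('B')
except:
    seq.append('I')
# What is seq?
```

Step-by-step execution trace:
1. Inner try: `seq.append('Q')` → seq = ['Q']. No exception raised.
2. Inner `except` is skipped.
3. Inner try completes normally; outer `except` is skipped.
Result: ['Q']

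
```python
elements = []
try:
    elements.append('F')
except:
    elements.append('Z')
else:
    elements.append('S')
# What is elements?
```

Step-by-step execution trace:
1. try: `elements.append('F')` → elements = ['F']. No exception raised.
2. `except` is skipped.
3. `else` runs (try completed without exception): `elements.append('S')` → elements = ['F', 'S'].
Result: ['F', 'S']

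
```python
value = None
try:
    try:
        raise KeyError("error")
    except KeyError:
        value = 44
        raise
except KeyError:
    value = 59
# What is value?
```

Step-by-step execution trace:
1. Inner try: `raise KeyError("error")` raises KeyError.
2. Inner `except KeyError` matches → value = 44.
3. bare `raise` re-raises the same KeyError.
4. Outer `except KeyError` matches → value = 59.
Result: 59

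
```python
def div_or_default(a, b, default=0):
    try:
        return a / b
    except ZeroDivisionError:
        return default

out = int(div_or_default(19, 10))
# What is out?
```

Step-by-step execution trace:
1. `div_or_default(19, 10)` enters try: `return 19 / 10` → returns 1.9. No exception raised.
2. `except ZeroDivisionError` is skipped.
3. `int(1.9)` → 1 → out = 1.
Result: 1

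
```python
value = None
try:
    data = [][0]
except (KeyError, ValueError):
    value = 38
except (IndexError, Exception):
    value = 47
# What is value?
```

Step-by-step execution trace:
1. `data = [][0]` raises IndexError.
2. `except (KeyError, ValueError)` does not match IndexError; skipped.
3. `except (IndexError, Exception)` matches (IndexError is in the tuple) → value = 47.
Result: 47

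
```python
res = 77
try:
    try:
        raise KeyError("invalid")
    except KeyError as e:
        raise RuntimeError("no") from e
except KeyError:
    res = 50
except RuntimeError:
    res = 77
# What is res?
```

Step-by-step execution trace:
1. Inner try raises KeyError; inner `except KeyError as e` catches it.
2. `raise RuntimeError(...) from e` raises RuntimeError (KeyError is attached as __cause__, but only RuntimeError is active).
3. Outer `except KeyError` does not match RuntimeError; skipped.
4. Outer `except RuntimeError` matches → res = 77.
Result: 77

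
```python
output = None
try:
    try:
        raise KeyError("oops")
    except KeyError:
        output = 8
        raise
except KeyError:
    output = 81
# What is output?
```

Step-by-step execution trace:
1. Inner try: `raise KeyError("oops")` raises KeyError.
2. Inner `except KeyError` matches → output = 8.
3. bare `raise` re-raises the same KeyError.
4. Outer `except KeyError` matches → output = 81.
Result: 81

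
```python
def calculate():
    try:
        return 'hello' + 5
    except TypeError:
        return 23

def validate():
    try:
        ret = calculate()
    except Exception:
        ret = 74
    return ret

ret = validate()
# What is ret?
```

Step-by-step execution trace:
1. `validate()` calls `calculate()`.
2. In calculate: `'hello' + 5` raises TypeError; `except TypeError` catches it → returns 23.
3. In validate: `ret = calculate()` → ret = 23. No exception reaches validate.
4. `except Exception` is skipped; validate returns 23.
5. ret = 23.
Result: 23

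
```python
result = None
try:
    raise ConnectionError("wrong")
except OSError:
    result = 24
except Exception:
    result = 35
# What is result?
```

Step-by-step execution trace:
1. `raise ConnectionError(...)` raises ConnectionError.
2. `except OSError` matches (ConnectionError is a subclass of OSError) → result = 24.
3. `except Exception` is not reached.
Result: 24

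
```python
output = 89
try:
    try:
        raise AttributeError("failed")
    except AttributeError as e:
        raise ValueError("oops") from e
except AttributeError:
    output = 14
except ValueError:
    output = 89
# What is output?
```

Step-by-step execution trace:
1. Inner try raises AttributeError; inner `except AttributeError as e` catches it.
2. `raise ValueError(...) from e` raises ValueError (AttributeError is attached as __cause__, but only ValueError is active).
3. Outer `except AttributeError` does not match ValueError; skipped.
4. Outer `except ValueError` matches → output = 89.
Result: 89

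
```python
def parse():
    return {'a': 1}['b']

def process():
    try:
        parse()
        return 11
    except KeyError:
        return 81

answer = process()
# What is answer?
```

Step-by-step execution trace:
1. `process()` calls `parse()`.
2. `parse()` evaluates `{'a': 1}['b']`, which raises KeyError; it propagates to the caller.
3. `return 11` is not reached.
4. `except KeyError` in process matches → returns 81.
5. answer = 81.
Result: 81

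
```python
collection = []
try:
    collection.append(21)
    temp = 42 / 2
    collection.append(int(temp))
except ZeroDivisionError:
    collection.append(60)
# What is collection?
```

Step-by-step execution trace:
1. try: `collection.append(21)` → collection = [21].
2. `temp = 42 / 2` → temp = 21.0. No exception raised.
3. `collection.append(int(temp))` → collection = [21, 21].
4. `except ZeroDivisionError` is skipped (no exception was raised).
Result: [21, 21]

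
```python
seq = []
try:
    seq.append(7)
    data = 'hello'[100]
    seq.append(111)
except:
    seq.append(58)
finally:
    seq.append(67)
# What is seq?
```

Step-by-step execution trace:
1. try: `seq.append(7)` → seq = [7].
2. `data = 'hello'[100]` raises IndexError; `seq.append(111)` is not reached.
3. bare `except` matches → `seq.append(58)` → seq = [7, 58].
4. finally always runs: `seq.append(67)` → seq = [7, 58, 67].
Result: [7, 58, 67]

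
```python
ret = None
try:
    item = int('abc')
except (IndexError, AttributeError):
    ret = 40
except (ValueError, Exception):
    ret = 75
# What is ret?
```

Step-by-step execution trace:
1. `item = int('abc')` raises ValueError.
2. `except (IndexError, AttributeError)` does not match ValueError; skipped.
3. `except (ValueError, Exception)` matches (ValueError is in the tuple) → ret = 75.
Result: 75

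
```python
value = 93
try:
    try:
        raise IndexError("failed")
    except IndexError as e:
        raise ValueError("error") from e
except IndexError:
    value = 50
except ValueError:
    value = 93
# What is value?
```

Step-by-step execution trace:
1. Inner try raises IndexError; inner `except IndexError as e` catches it.
2. `raise ValueError(...) from e` raises ValueError (IndexError is attached as __cause__, but only ValueError is active).
3. Outer `except IndexError` does not match ValueError; skipped.
4. Outer `except ValueError` matches → value = 93.
Result: 93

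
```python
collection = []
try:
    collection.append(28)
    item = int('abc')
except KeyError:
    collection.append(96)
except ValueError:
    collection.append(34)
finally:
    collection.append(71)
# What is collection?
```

Step-by-step execution trace:
1. try: `collection.append(28)` → collection = [28].
2. `item = int('abc')` raises ValueError.
3. `except KeyError` does not match ValueError; skipped.
4. `except ValueError` matches → `collection.append(34)` → collection = [28, 34].
5. finally always runs: `collection.append(71)` → collection = [28, 34, 71].
Result: [28, 34, 71]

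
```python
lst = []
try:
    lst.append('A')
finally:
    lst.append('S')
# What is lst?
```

Step-by-step execution trace:
1. try: `lst.append('A')` → lst = ['A'].
2. The try body completes without raising.
3. finally always runs: `lst.append('S')` → lst = ['A', 'S'].
Result: ['A', 'S']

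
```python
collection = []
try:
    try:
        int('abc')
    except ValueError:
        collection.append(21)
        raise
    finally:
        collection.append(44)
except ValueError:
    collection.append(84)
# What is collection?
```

Step-by-step execution trace:
1. Inner try: `int('abc')` raises ValueError.
2. Inner `except ValueError` matches → `collection.append(21)` → collection = [21].
3. bare `raise` re-raises ValueError.
4. Inner `finally` runs during unwinding: `collection.append(44)` → collection = [21, 44].
5. Outer `except ValueError` matches → `collection.append(84)` → collection = [21, 44, 84].
Result: [21, 44, 84]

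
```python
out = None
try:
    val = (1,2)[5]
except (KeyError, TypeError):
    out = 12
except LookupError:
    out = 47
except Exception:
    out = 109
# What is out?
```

Step-by-step execution trace:
1. `val = (1,2)[5]` raises IndexError.
2. `except (KeyError, TypeError)` does not match IndexError; skipped.
3. `except LookupError` matches (IndexError is a subclass of LookupError) → out = 47.
4. `except Exception` is not reached.
Result: 47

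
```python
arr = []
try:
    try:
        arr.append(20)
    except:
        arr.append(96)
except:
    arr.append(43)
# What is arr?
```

Step-by-step execution trace:
1. Inner try: `arr.append(20)` → arr = [20]. No exception raised.
2. Inner `except` is skipped.
3. Inner try completes normally; outer `except` is skipped.
Result: [20]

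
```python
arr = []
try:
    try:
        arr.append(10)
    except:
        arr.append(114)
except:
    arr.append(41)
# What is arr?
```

Step-by-step execution trace:
1. Inner try: `arr.append(10)` → arr = [10]. No exception raised.
2. Inner `except` is skipped.
3. Inner try completes normally; outer `except` is skipped.
Result: [10]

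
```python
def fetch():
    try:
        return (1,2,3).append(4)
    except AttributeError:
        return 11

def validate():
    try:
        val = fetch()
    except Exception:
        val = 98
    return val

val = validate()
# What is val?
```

Step-by-step execution trace:
1. `validate()` calls `fetch()`.
2. In fetch: `(1,2,3).append(4)` raises AttributeError; `except AttributeError` catches it → returns 11.
3. In validate: `val = fetch()` → val = 11. No exception reaches validate.
4. `except Exception` is skipped; validate returns 11.
5. val = 11.
Result: 11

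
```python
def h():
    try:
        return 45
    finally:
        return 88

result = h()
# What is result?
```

Step-by-step execution trace:
1. `h()` enters try: `return 45` sets pending return value 45.
2. Before returning, `finally: return 88` runs and overrides the pending return.
3. h() returns 88 → result = 88.
Result: 88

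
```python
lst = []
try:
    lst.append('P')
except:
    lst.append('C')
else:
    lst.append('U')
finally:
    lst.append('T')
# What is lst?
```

Step-by-step execution trace:
1. try: `lst.append('P')` → lst = ['P']. No exception raised.
2. `except` is skipped.
3. `else` runs: `lst.append('U')` → lst = ['P', 'U'].
4. `finally` always runs: `lst.append('T')` → lst = ['P', 'U', 'T'].
Result: ['P', 'U', 'T']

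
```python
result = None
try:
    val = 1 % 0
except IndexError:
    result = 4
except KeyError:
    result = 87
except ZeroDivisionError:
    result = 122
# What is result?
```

Step-by-step execution trace:
1. `val = 1 % 0` raises ZeroDivisionError.
2. `except IndexError` does not match ZeroDivisionError; skipped.
3. `except KeyError` does not match ZeroDivisionError; skipped.
4. `except ZeroDivisionError` matches → result = 122.
Result: 122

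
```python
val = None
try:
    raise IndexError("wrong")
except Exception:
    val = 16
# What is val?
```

Step-by-step execution trace:
1. `raise IndexError(...)` raises IndexError.
2. `except Exception` matches (IndexError is a subclass of Exception) → val = 16.
Result: 16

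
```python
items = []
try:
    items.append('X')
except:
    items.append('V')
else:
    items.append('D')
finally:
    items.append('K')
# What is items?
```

Step-by-step execution trace:
1. try: `items.append('X')` → items = ['X']. No exception raised.
2. `except` is skipped.
3. `else` runs: `items.append('D')` → items = ['X', 'D'].
4. `finally` always runs: `items.append('K')` → items = ['X', 'D', 'K'].
Result: ['X', 'D', 'K']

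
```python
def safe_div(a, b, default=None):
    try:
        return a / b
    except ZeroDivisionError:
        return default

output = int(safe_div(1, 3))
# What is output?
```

Step-by-step execution trace:
1. `safe_div(1, 3)` enters try: `return 1 / 3` → returns 0.3333333333333333. No exception raised.
2. `except ZeroDivisionError` is skipped.
3. `int(0.3333333333333333)` → 0 → output = 0.
Result: 0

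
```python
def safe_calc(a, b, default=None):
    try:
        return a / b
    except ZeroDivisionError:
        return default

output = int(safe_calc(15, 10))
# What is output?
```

Step-by-step execution trace:
1. `safe_calc(15, 10)` enters try: `return 15 / 10` → returns 1.5. No exception raised.
2. `except ZeroDivisionError` is skipped.
3. `int(1.5)` → 1 → output = 1.
Result: 1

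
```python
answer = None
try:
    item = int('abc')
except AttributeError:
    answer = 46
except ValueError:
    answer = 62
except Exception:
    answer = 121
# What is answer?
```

Step-by-step execution trace:
1. `item = int('abc')` raises ValueError.
2. `except AttributeError` does not match ValueError; skipped.
3. `except ValueError` matches → answer = 62.
4. Remaining except clauses are skipped.
Result: 62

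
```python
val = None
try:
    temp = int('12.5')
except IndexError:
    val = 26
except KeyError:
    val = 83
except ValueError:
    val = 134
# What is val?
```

Step-by-step execution trace:
1. `temp = int('12.5')` raises ValueError.
2. `except IndexError` does not match ValueError; skipped.
3. `except KeyError` does not match ValueError; skipped.
4. `except ValueError` matches → val = 134.
Result: 134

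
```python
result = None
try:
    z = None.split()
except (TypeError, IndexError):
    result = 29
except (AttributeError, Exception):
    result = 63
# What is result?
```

Step-by-step execution trace:
1. `z = None.split()` raises AttributeError.
2. `except (TypeError, IndexError)` does not match AttributeError; skipped.
3. `except (AttributeError, Exception)` matches (AttributeError is in the tuple) → result = 63.
Result: 63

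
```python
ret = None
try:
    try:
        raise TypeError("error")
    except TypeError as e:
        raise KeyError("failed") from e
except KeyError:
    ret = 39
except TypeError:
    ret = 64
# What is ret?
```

Step-by-step execution trace:
1. Inner try raises TypeError; inner `except TypeError as e` catches it.
2. `raise KeyError(...) from e` raises KeyError (TypeError is attached as __cause__, but only KeyError is active).
3. Outer `except KeyError` matches → ret = 39.
4. `except TypeError` is not reached.
Result: 39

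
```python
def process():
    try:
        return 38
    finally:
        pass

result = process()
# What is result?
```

Step-by-step execution trace:
1. `process()` enters try: `return 38` sets pending return value 38.
2. Before returning, `finally: pass` runs (no effect).
3. process() returns 38 → result = 38.
Result: 38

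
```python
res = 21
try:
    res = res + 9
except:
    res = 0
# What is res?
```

Step-by-step execution trace:
1. res starts at 21.
2. try: `res = res + 9` → res = 30. No exception raised.
3. `except` is skipped.
Result: 30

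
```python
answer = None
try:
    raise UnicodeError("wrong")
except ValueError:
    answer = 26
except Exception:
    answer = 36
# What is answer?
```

Step-by-step execution trace:
1. `raise UnicodeError(...)` raises UnicodeError.
2. `except ValueError` matches (UnicodeError is a subclass of ValueError) → answer = 26.
3. `except Exception` is not reached.
Result: 26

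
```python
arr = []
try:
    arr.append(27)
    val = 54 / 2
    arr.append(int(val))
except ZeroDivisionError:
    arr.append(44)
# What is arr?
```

Step-by-step execution trace:
1. try: `arr.append(27)` → arr = [27].
2. `val = 54 / 2` → val = 27.0. No exception raised.
3. `arr.append(int(val))` → arr = [27, 27].
4. `except ZeroDivisionError` is skipped (no exception was raised).
Result: [27, 27]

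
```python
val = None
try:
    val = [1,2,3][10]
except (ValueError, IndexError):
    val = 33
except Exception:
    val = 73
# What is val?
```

Step-by-step execution trace:
1. `val = [1,2,3][10]` raises IndexError.
2. `except (ValueError, IndexError)` matches (IndexError is in the tuple) → val = 33.
3. `except Exception` is not reached.
Result: 33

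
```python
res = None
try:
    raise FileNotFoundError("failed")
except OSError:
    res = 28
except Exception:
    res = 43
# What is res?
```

Step-by-step execution trace:
1. `raise FileNotFoundError(...)` raises FileNotFoundError.
2. `except OSError` matches (FileNotFoundError is a subclass of OSError) → res = 28.
3. `except Exception` is not reached.
Result: 28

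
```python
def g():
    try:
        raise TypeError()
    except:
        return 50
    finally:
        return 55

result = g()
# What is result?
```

Step-by-step execution trace:
1. `g()` enters try: `raise TypeError()` raises TypeError.
2. bare `except` matches → `return 50` sets pending return value 50.
3. Before returning, `finally: return 55` runs and overrides the pending return.
4. g() returns 55 → result = 55.
Result: 55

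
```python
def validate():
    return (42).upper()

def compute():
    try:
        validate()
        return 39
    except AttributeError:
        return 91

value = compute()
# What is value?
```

Step-by-step execution trace:
1. `compute()` calls `validate()`.
2. `validate()` evaluates `(42).upper()`, which raises AttributeError; it propagates to the caller.
3. `return 39` is not reached.
4. `except AttributeError` in compute matches → returns 91.
5. value = 91.
Result: 91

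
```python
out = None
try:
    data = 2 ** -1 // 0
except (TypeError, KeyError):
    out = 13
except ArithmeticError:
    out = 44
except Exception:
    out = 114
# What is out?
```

Step-by-step execution trace:
1. `data = 2 ** -1 // 0` raises ZeroDivisionError.
2. `except (TypeError, KeyError)` does not match ZeroDivisionError; skipped.
3. `except ArithmeticError` matches (ZeroDivisionError is a subclass of ArithmeticError) → out = 44.
4. `except Exception` is not reached.
Result: 44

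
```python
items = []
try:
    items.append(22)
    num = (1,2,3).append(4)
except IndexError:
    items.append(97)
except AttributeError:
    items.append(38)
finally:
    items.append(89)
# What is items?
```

Step-by-step execution trace:
1. try: `items.append(22)` → items = [22].
2. `num = (1,2,3).append(4)` raises AttributeError.
3. `except IndexError` does not match AttributeError; skipped.
4. `except AttributeError` matches → `items.append(38)` → items = [22, 38].
5. finally always runs: `items.append(89)` → items = [22, 38, 89].
Result: [22, 38, 89]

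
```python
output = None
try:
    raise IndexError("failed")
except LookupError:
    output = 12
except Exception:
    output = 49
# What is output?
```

Step-by-step execution trace:
1. `raise IndexError(...)` raises IndexError.
2. `except LookupError` matches (IndexError is a subclass of LookupError) → output = 12.
3. `except Exception` is not reached.
Result: 12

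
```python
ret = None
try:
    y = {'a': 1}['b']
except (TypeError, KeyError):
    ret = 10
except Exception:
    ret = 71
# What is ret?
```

Step-by-step execution trace:
1. `y = {'a': 1}['b']` raises KeyError.
2. `except (TypeError, KeyError)` matches (KeyError is in the tuple) → ret = 10.
3. `except Exception` is not reached.
Result: 10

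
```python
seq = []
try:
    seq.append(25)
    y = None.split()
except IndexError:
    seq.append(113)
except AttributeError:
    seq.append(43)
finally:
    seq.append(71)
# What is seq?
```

Step-by-step execution trace:
1. try: `seq.append(25)` → seq = [25].
2. `y = None.split()` raises AttributeError.
3. `except IndexError` does not match AttributeError; skipped.
4. `except AttributeError` matches → `seq.append(43)` → seq = [25, 43].
5. finally always runs: `seq.append(71)` → seq = [25, 43, 71].
Result: [25, 43, 71]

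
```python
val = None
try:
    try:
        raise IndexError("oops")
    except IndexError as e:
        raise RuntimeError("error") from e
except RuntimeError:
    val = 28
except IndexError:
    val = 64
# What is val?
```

Step-by-step execution trace:
1. Inner try raises IndexError; inner `except IndexError as e` catches it.
2. `raise RuntimeError(...) from e` raises RuntimeError (IndexError is attached as __cause__, but only RuntimeError is active).
3. Outer `except RuntimeError` matches → val = 28.
4. `except IndexError` is not reached.
Result: 28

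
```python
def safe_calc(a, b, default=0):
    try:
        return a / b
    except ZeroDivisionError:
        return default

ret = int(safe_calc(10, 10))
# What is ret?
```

Step-by-step execution trace:
1. `safe_calc(10, 10)` enters try: `return 10 / 10` → returns 1.0. No exception raised.
2. `except ZeroDivisionError` is skipped.
3. `int(1.0)` → 1 → ret = 1.
Result: 1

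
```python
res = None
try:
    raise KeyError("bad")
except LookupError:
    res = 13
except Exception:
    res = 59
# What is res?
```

Step-by-step execution trace:
1. `raise KeyError(...)` raises KeyError.
2. `except LookupError` matches (KeyError is a subclass of LookupError) → res = 13.
3. `except Exception` is not reached.
Result: 13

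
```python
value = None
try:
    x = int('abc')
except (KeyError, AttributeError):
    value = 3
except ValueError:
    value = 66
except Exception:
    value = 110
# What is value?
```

Step-by-step execution trace:
1. `x = int('abc')` raises ValueError.
2. `except (KeyError, AttributeError)` does not match ValueError; skipped.
3. `except ValueError` matches (exact type match) → value = 66.
4. `except Exception` is not reached.
Result: 66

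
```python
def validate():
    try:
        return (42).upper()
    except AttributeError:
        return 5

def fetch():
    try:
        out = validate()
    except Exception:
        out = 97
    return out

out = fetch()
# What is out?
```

Step-by-step execution trace:
1. `fetch()` calls `validate()`.
2. In validate: `(42).upper()` raises AttributeError; `except AttributeError` catches it → returns 5.
3. In fetch: `out = validate()` → out = 5. No exception reaches fetch.
4. `except Exception` is skipped; fetch returns 5.
5. out = 5.
Result: 5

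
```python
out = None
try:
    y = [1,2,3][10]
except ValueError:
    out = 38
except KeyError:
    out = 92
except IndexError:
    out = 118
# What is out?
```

Step-by-step execution trace:
1. `y = [1,2,3][10]` raises IndexError.
2. `except ValueError` does not match IndexError; skipped.
3. `except KeyError` does not match IndexError; skipped.
4. `except IndexError` matches → out = 118.
Result: 118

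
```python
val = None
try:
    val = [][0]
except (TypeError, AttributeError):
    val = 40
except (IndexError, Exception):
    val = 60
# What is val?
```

Step-by-step execution trace:
1. `val = [][0]` raises IndexError.
2. `except (TypeError, AttributeError)` does not match IndexError; skipped.
3. `except (IndexError, Exception)` matches (IndexError is in the tuple) → val = 60.
Result: 60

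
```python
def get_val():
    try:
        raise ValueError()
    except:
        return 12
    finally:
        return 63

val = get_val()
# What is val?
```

Step-by-step execution trace:
1. `get_val()` enters try: `raise ValueError()` raises ValueError.
2. bare `except` matches → `return 12` sets pending return value 12.
3. Before returning, `finally: return 63` runs and overrides the pending return.
4. get_val() returns 63 → val = 63.
Result: 63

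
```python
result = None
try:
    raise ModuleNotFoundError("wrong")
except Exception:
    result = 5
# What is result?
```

Step-by-step execution trace:
1. `raise ModuleNotFoundError(...)` raises ModuleNotFoundError.
2. `except Exception` matches (ModuleNotFoundError is a subclass of Exception) → result = 5.
Result: 5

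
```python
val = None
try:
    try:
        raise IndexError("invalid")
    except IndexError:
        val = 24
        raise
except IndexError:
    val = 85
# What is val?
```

Step-by-step execution trace:
1. Inner try: `raise IndexError("invalid")` raises IndexError.
2. Inner `except IndexError` matches → val = 24.
3. bare `raise` re-raises the same IndexError.
4. Outer `except IndexError` matches → val = 85.
Result: 85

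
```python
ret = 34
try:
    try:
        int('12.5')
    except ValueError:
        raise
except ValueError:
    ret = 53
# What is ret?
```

Step-by-step execution trace:
1. Inner try: `int('12.5')` raises ValueError.
2. Inner `except ValueError` matches; bare `raise` re-raises the same ValueError.
3. Outer `except ValueError` matches → ret = 53.
Result: 53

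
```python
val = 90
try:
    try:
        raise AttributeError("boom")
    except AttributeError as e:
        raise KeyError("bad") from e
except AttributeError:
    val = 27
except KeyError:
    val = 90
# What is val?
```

Step-by-step execution trace:
1. Inner try raises AttributeError; inner `except AttributeError as e` catches it.
2. `raise KeyError(...) from e` raises KeyError (AttributeError is attached as __cause__, but only KeyError is active).
3. Outer `except AttributeError` does not match KeyError; skipped.
4. Outer `except KeyError` matches → val = 90.
Result: 90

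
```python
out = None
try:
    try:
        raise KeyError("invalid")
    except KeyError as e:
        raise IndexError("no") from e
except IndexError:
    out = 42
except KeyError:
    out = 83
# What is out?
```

Step-by-step execution trace:
1. Inner try raises KeyError; inner `except KeyError as e` catches it.
2. `raise IndexError(...) from e` raises IndexError (KeyError is attached as __cause__, but only IndexError is active).
3. Outer `except IndexError` matches → out = 42.
4. `except KeyError` is not reached.
Result: 42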